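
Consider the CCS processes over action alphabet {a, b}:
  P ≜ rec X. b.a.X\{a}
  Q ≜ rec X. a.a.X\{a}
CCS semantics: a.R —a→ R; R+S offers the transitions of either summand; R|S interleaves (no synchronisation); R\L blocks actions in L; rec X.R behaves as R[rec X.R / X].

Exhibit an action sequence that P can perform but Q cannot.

b

P's transition system — 4 states:
  p0 = rec X. b.a.X\{a} has moves -b-> p1
  p1 = a.(rec X. b.a.X\{a})\{a} has moves -a-> p2
  p2 = (rec X. b.a.X\{a})\{a} has moves -b-> p3
  p3 = (a.(rec X. b.a.X\{a})\{a})\{a} has moves deadlocked
Q's transition system — 3 states:
  q0 = rec X. a.a.X\{a} has moves -a-> q1
  q1 = a.(rec X. a.a.X\{a})\{a} has moves -a-> q2
  q2 = (rec X. a.a.X\{a})\{a} has moves deadlocked
Executing b from P (initial set {p0}):
  [1] b ⇒ {p1}
  — P admits the full trace.
Executing b from Q (initial set {q0}):
  [1] b ⇒ no successor for Q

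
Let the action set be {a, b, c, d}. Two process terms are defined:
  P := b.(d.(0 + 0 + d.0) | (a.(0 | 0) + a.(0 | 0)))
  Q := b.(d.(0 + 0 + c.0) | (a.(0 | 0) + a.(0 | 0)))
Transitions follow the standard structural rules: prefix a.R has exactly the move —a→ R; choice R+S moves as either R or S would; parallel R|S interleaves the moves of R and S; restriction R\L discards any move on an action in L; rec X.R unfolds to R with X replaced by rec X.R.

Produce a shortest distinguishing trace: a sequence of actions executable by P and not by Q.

P's transition system — 7 states:
  u0 = b.(d.(0 + 0 + d.0) | (a.(0 | 0) + a.(0 | 0))) | ··b··> u1
  u1 = d.(0 + 0 + d.0) | (a.(0 | 0) + a.(0 | 0)) | ··a··> u2, ··d··> u3
  u2 = d.(0 + 0 + d.0) | (0 | 0) | ··d··> u4
  u3 = (0 + 0 + d.0) | (a.(0 | 0) + a.(0 | 0)) | ··a··> u4, ··d··> u5
  u4 = (0 + 0 + d.0) | (0 | 0) | ··d··> u6
  u5 = 0 | (a.(0 | 0) + a.(0 | 0)) | ··a··> u6
  u6 = 0 | (0 | 0) | ∅
Q's transition system — 7 states:
  v0 = b.(d.(0 + 0 + c.0) | (a.(0 | 0) + a.(0 | 0))) | ··b··> v1
  v1 = d.(0 + 0 + c.0) | (a.(0 | 0) + a.(0 | 0)) | ··a··> v2, ··d··> v3
  v2 = d.(0 + 0 + c.0) | (0 | 0) | ··d··> v4
  v3 = (0 + 0 + c.0) | (a.(0 | 0) + a.(0 | 0)) | ··a··> v4, ··c··> v5
  v4 = (0 + 0 + c.0) | (0 | 0) | ··c··> v6
  v5 = 0 | (a.(0 | 0) + a.(0 | 0)) | ··a··> v6
  v6 = 0 | (0 | 0) | ∅
Trace ⟨bdd⟩ through P, begin at {u0}:
  after b @ step 1: {u1}
  after d @ step 2: {u3}
  after d @ step 3: {u5}
  — P admits the full trace.
Trace ⟨bdd⟩ through Q, begin at {v0}:
  after b @ step 1: {v1}
  after d @ step 2: {v3}
  after d @ step 3: ∅ (Q stuck)

bdd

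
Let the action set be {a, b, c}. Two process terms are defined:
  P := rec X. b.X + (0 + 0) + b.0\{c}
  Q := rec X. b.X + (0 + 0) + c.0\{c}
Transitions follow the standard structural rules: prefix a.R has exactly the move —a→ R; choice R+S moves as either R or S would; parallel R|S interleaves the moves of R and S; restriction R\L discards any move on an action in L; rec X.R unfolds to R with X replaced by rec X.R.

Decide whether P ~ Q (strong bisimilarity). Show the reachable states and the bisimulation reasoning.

NO

LTS(P): 2 reachable states
  m0 = rec X. b.X + (0 + 0) + b.0\{c} → ··b··> m0, ··b··> m1
  m1 = 0\{c} → ·
LTS(Q): 2 reachable states
  n0 = rec X. b.X + (0 + 0) + c.0\{c} → ··b··> n0, ··c··> n1
  n1 = 0\{c} → ·
Coarsest stable partition (strong bisimilarity classes):
  B0 = {m0}
  B1 = {m1, n1}
  B2 = {n0}
m0 ∈ B0, n0 ∈ B2 → different blocks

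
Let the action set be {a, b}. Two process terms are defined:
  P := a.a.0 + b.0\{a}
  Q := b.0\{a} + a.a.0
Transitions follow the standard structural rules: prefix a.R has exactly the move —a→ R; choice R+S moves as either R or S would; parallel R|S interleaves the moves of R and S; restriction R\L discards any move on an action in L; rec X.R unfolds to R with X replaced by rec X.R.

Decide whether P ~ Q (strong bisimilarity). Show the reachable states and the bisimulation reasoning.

Reachable graph of P (4 states):
  u0 = a.a.0 + b.0\{a} | =a=> u1, =b=> u2
  u1 = a.0 | =a=> u3
  u2 = 0\{a} | deadlocked
  u3 = 0 | deadlocked
Reachable graph of Q (4 states):
  v0 = b.0\{a} + a.a.0 | =a=> v1, =b=> v2
  v1 = a.0 | =a=> v3
  v2 = 0\{a} | deadlocked
  v3 = 0 | deadlocked
Bisimilarity quotient blocks:
  B0 = {u0, v0}
  B1 = {u2, u3, v2, v3}
  B2 = {u1, v1}
u0 ∈ B0, v0 ∈ B0 → same block

YES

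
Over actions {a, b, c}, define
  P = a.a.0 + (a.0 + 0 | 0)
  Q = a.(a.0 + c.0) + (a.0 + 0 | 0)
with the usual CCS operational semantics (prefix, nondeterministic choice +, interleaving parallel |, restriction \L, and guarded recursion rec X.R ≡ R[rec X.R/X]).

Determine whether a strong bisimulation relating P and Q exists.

not bisimilar

LTS(P): 3 reachable states
  p0 = a.a.0 + (a.0 + 0 | 0) | =a=> p1, =a=> p2
  p1 = 0 | stopped
  p2 = a.0 | =a=> p1
LTS(Q): 3 reachable states
  q0 = a.(a.0 + c.0) + (a.0 + 0 | 0) | =a=> q1, =a=> q2
  q1 = 0 | stopped
  q2 = a.0 + c.0 | =a=> q1, =c=> q1
Bisimilarity quotient blocks:
  B0 = {p0}
  B1 = {p1, q1}
  B2 = {p2}
  B3 = {q0}
  B4 = {q2}
p0 ∈ B0, q0 ∈ B3 → different blocks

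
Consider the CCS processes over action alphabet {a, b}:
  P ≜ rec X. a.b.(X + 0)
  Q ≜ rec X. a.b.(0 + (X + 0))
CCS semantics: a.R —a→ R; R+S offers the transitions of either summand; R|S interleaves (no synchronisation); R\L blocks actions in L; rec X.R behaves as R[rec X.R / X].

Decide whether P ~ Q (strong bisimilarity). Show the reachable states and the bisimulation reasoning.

LTS(P): 3 reachable states
  u0 = rec X. a.b.(X + 0) :: -a-> u1
  u1 = b.((rec X. a.b.(X + 0)) + 0) :: -b-> u2
  u2 = (rec X. a.b.(X + 0)) + 0 :: -a-> u1
LTS(Q): 3 reachable states
  v0 = rec X. a.b.(0 + (X + 0)) :: -a-> v1
  v1 = b.(0 + ((rec X. a.b.(0 + (X + 0))) + 0)) :: -b-> v2
  v2 = 0 + ((rec X. a.b.(0 + (X + 0))) + 0) :: -a-> v1
Coarsest stable partition (strong bisimilarity classes):
  B0 = {u0, u2, v0, v2}
  B1 = {u1, v1}
u0 ∈ B0, v0 ∈ B0 → same block

YES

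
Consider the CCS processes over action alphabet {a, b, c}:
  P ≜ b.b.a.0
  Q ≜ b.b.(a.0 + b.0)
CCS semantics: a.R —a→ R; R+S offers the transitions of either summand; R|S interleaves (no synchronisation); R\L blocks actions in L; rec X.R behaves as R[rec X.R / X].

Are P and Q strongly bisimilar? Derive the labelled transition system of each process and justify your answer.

NO

P's transition system — 4 states:
  u0 = b.b.a.0 ⊢ =b=> u1
  u1 = b.a.0 ⊢ =b=> u2
  u2 = a.0 ⊢ =a=> u3
  u3 = 0 ⊢ deadlocked
Q's transition system — 4 states:
  v0 = b.b.(a.0 + b.0) ⊢ =b=> v1
  v1 = b.(a.0 + b.0) ⊢ =b=> v2
  v2 = a.0 + b.0 ⊢ =a=> v3, =b=> v3
  v3 = 0 ⊢ deadlocked
Bisimilarity quotient blocks:
  B0 = {u0}
  B1 = {u1}
  B2 = {u2}
  B3 = {u3, v3}
  B4 = {v0}
  B5 = {v1}
  B6 = {v2}
u0 ∈ B0, v0 ∈ B4 → different blocks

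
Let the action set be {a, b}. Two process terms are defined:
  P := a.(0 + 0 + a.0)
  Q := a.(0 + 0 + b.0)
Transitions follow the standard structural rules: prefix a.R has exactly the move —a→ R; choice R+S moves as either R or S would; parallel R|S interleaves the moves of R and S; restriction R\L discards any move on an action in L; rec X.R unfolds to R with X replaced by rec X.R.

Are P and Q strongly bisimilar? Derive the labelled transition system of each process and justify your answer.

P ≁ Q

Reachable graph of P (3 states):
  m0 = a.(0 + 0 + a.0) → --a--▸ m1
  m1 = 0 + 0 + a.0 → --a--▸ m2
  m2 = 0 → deadlocked
Reachable graph of Q (3 states):
  n0 = a.(0 + 0 + b.0) → --a--▸ n1
  n1 = 0 + 0 + b.0 → --b--▸ n2
  n2 = 0 → deadlocked
Coarsest stable partition (strong bisimilarity classes):
  B0 = {m0}
  B1 = {m1}
  B2 = {m2, n2}
  B3 = {n0}
  B4 = {n1}
m0 ∈ B0, n0 ∈ B3 → different blocks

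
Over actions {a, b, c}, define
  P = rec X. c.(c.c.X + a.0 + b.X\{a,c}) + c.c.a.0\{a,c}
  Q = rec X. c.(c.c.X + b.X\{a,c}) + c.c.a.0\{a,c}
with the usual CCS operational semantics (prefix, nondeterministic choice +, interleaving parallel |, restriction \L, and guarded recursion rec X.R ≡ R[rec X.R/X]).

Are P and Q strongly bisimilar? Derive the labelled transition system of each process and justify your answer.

Reachable graph of P (8 states):
  m0 = rec X. c.(c.c.X + a.0 + b.X\{a,c}) + c.c.a.0\{a,c} → =c=> m1, =c=> m2
  m1 = c.a.0\{a,c} → =c=> m3
  m2 = c.c.(rec X. c.(c.c.X + a.0 + b.X\{a,c}) + c.c.a.0\{a,c}) + a.0 + b.(rec X. c.(c.c.X + a.0 + b.X\{a,c}) + c.c.a.0\{a,c})\{a,c} → =a=> m4, =b=> m5, =c=> m6
  m3 = a.0\{a,c} → =a=> m7
  m4 = 0 → ∅
  m5 = (rec X. c.(c.c.X + a.0 + b.X\{a,c}) + c.c.a.0\{a,c})\{a,c} → ∅
  m6 = c.(rec X. c.(c.c.X + a.0 + b.X\{a,c}) + c.c.a.0\{a,c}) → =c=> m0
  m7 = 0\{a,c} → ∅
Reachable graph of Q (7 states):
  n0 = rec X. c.(c.c.X + b.X\{a,c}) + c.c.a.0\{a,c} → =c=> n1, =c=> n2
  n1 = c.a.0\{a,c} → =c=> n3
  n2 = c.c.(rec X. c.(c.c.X + b.X\{a,c}) + c.c.a.0\{a,c}) + b.(rec X. c.(c.c.X + b.X\{a,c}) + c.c.a.0\{a,c})\{a,c} → =b=> n4, =c=> n5
  n3 = a.0\{a,c} → =a=> n6
  n4 = (rec X. c.(c.c.X + b.X\{a,c}) + c.c.a.0\{a,c})\{a,c} → ∅
  n5 = c.(rec X. c.(c.c.X + b.X\{a,c}) + c.c.a.0\{a,c}) → =c=> n0
  n6 = 0\{a,c} → ∅
Partition-refinement fixed point:
  B0 = {m0}
  B1 = {m2}
  B2 = {m4, m5, m7, n4, n6}
  B3 = {m6}
  B4 = {m1, n1}
  B5 = {m3, n3}
  B6 = {n0}
  B7 = {n2}
  B8 = {n5}
m0 ∈ B0, n0 ∈ B6 → different blocks

not bisimilar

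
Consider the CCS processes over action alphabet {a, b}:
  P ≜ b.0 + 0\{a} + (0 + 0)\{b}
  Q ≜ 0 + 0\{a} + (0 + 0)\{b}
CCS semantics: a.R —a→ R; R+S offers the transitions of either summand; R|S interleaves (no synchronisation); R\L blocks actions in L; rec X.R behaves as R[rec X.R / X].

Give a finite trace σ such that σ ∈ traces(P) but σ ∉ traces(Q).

b

LTS(P): 2 reachable states
  s0 = b.0 + 0\{a} + (0 + 0)\{b} ⊢ --b--▸ s1
  s1 = 0 ⊢ stopped
LTS(Q): 1 reachable states
  t0 = 0 + 0\{a} + (0 + 0)\{b} ⊢ stopped
Run σ = ⟨b⟩ on P: start {s0}
  step 1 (b): {s1}
  ✓ P
Run σ = ⟨b⟩ on Q: start {t0}
  step 1 (b): ∅  — Q cannot continue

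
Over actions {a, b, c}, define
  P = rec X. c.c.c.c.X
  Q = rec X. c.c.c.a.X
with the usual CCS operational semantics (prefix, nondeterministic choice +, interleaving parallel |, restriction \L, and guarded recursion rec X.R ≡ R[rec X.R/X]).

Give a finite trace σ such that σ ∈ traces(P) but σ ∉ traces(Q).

LTS(P): 4 reachable states
  u0 = rec X. c.c.c.c.X | ··c··> u1
  u1 = c.c.c.(rec X. c.c.c.c.X) | ··c··> u2
  u2 = c.c.(rec X. c.c.c.c.X) | ··c··> u3
  u3 = c.(rec X. c.c.c.c.X) | ··c··> u0
LTS(Q): 4 reachable states
  v0 = rec X. c.c.c.a.X | ··c··> v1
  v1 = c.c.a.(rec X. c.c.c.a.X) | ··c··> v2
  v2 = c.a.(rec X. c.c.c.a.X) | ··c··> v3
  v3 = a.(rec X. c.c.c.a.X) | ··a··> v0
Executing cccc from P (initial set {u0}):
  after c @ step 1: {u1}
  after c @ step 2: {u2}
  after c @ step 3: {u3}
  after c @ step 4: {u0}
  — P admits the full trace.
Executing cccc from Q (initial set {v0}):
  after c @ step 1: {v1}
  after c @ step 2: {v2}
  after c @ step 3: {v3}
  after c @ step 4: no successor for Q

cccc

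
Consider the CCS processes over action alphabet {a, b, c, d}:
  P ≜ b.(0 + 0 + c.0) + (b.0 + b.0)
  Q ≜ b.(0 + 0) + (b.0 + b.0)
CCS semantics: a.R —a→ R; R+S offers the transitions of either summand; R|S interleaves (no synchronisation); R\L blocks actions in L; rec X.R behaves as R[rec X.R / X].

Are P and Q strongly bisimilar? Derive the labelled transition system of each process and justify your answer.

P's transition system — 3 states:
  u0 = b.(0 + 0 + c.0) + (b.0 + b.0) | -b-> u1, -b-> u2
  u1 = 0 | (no moves)
  u2 = 0 + 0 + c.0 | -c-> u1
Q's transition system — 3 states:
  v0 = b.(0 + 0) + (b.0 + b.0) | -b-> v1, -b-> v2
  v1 = 0 | (no moves)
  v2 = 0 + 0 | (no moves)
Partition-refinement fixed point:
  B0 = {u0}
  B1 = {u2}
  B2 = {u1, v1, v2}
  B3 = {v0}
u0 ∈ B0, v0 ∈ B3 → different blocks

not bisimilar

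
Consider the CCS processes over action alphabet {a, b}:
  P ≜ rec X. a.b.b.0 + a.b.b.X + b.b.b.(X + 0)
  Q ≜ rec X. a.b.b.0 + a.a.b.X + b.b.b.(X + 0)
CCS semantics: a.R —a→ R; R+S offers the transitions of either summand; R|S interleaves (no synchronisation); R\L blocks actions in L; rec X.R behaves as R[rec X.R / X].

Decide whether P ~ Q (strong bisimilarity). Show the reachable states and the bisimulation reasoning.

P ≁ Q

P's transition system — 9 states:
  m0 = rec X. a.b.b.0 + a.b.b.X + b.b.b.(X + 0) | =a=> m1, =a=> m2, =b=> m3
  m1 = b.b.(rec X. a.b.b.0 + a.b.b.X + b.b.b.(X + 0)) | =b=> m4
  m2 = b.b.0 | =b=> m5
  m3 = b.b.((rec X. a.b.b.0 + a.b.b.X + b.b.b.(X + 0)) + 0) | =b=> m6
  m4 = b.(rec X. a.b.b.0 + a.b.b.X + b.b.b.(X + 0)) | =b=> m0
  m5 = b.0 | =b=> m7
  m6 = b.((rec X. a.b.b.0 + a.b.b.X + b.b.b.(X + 0)) + 0) | =b=> m8
  m7 = 0 | stopped
  m8 = (rec X. a.b.b.0 + a.b.b.X + b.b.b.(X + 0)) + 0 | =a=> m1, =a=> m2, =b=> m3
Q's transition system — 9 states:
  n0 = rec X. a.b.b.0 + a.a.b.X + b.b.b.(X + 0) | =a=> n1, =a=> n2, =b=> n3
  n1 = a.b.(rec X. a.b.b.0 + a.a.b.X + b.b.b.(X + 0)) | =a=> n4
  n2 = b.b.0 | =b=> n5
  n3 = b.b.((rec X. a.b.b.0 + a.a.b.X + b.b.b.(X + 0)) + 0) | =b=> n6
  n4 = b.(rec X. a.b.b.0 + a.a.b.X + b.b.b.(X + 0)) | =b=> n0
  n5 = b.0 | =b=> n7
  n6 = b.((rec X. a.b.b.0 + a.a.b.X + b.b.b.(X + 0)) + 0) | =b=> n8
  n7 = 0 | stopped
  n8 = (rec X. a.b.b.0 + a.a.b.X + b.b.b.(X + 0)) + 0 | =a=> n1, =a=> n2, =b=> n3
Bisimilarity quotient blocks:
  B0 = {m0, m8}
  B1 = {m1, m3}
  B2 = {m4, m6}
  B3 = {m2, n2}
  B4 = {m5, n5}
  B5 = {m7, n7}
  B6 = {n0, n8}
  B7 = {n3}
  B8 = {n4, n6}
  B9 = {n1}
m0 ∈ B0, n0 ∈ B6 → different blocks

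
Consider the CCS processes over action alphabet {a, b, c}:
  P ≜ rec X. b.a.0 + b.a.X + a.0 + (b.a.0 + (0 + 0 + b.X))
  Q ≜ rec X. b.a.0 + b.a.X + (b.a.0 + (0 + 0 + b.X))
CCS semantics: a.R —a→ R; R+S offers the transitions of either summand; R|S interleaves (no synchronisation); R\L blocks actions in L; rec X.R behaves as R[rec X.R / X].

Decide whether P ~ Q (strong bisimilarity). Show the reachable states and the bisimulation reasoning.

NO

Reachable graph of P (4 states):
  s0 = rec X. b.a.0 + b.a.X + a.0 + (b.a.0 + (0 + 0 + b.X)) | —a→ s1, —b→ s0, —b→ s2, —b→ s3
  s1 = 0 | (no moves)
  s2 = a.(rec X. b.a.0 + b.a.X + a.0 + (b.a.0 + (0 + 0 + b.X))) | —a→ s0
  s3 = a.0 | —a→ s1
Reachable graph of Q (4 states):
  t0 = rec X. b.a.0 + b.a.X + (b.a.0 + (0 + 0 + b.X)) | —b→ t0, —b→ t1, —b→ t2
  t1 = a.(rec X. b.a.0 + b.a.X + (b.a.0 + (0 + 0 + b.X))) | —a→ t0
  t2 = a.0 | —a→ t3
  t3 = 0 | (no moves)
Coarsest stable partition (strong bisimilarity classes):
  B0 = {s0}
  B1 = {s1, t3}
  B2 = {s3, t2}
  B3 = {s2}
  B4 = {t0}
  B5 = {t1}
s0 ∈ B0, t0 ∈ B4 → different blocks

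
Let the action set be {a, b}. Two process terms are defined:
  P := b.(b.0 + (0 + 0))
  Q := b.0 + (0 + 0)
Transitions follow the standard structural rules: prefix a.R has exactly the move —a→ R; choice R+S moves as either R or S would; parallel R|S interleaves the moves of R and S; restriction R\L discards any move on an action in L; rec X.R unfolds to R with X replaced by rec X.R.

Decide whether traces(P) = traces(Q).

trace-distinct — witness ⟨bb⟩

Reachable graph of P (3 states):
  s0 = b.(b.0 + (0 + 0)) → --b--▸ s1
  s1 = b.0 + (0 + 0) → --b--▸ s2
  s2 = 0 → (no moves)
Reachable graph of Q (2 states):
  t0 = b.0 + (0 + 0) → --b--▸ t1
  t1 = 0 → (no moves)
Executing bb from P (initial set {s0}):
  after b @ step 1: {s1}
  after b @ step 2: {s2}
  P completes σ.
Executing bb from Q (initial set {t0}):
  after b @ step 1: {t1}
  after b @ step 2: no successor for Q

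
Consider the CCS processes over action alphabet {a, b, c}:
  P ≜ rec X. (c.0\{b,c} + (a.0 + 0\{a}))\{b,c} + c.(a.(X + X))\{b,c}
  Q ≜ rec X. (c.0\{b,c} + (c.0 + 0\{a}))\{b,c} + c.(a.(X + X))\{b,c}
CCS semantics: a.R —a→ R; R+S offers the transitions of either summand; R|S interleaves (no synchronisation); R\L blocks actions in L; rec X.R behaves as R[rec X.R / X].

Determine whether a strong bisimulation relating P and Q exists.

Reachable graph of P (5 states):
  u0 = rec X. (c.0\{b,c} + (a.0 + 0\{a}))\{b,c} + c.(a.(X + X))\{b,c} has moves -a-> u1, -c-> u2
  u1 = 0\{b,c} has moves ·
  u2 = (a.((rec X. (c.0\{b,c} + (a.0 + 0\{a}))\{b,c} + c.(a.(X + X))\{b,c}) + (rec X. (c.0\{b,c} + (a.0 + 0\{a}))\{b,c} + c.(a.(X + X))\{b,c})))\{b,c} has moves -a-> u3
  u3 = ((rec X. (c.0\{b,c} + (a.0 + 0\{a}))\{b,c} + c.(a.(X + X))\{b,c}) + (rec X. (c.0\{b,c} + (a.0 + 0\{a}))\{b,c} + c.(a.(X + X))\{b,c}))\{b,c} has moves -a-> u4
  u4 = 0\{b,c}\{b,c} has moves ·
Reachable graph of Q (3 states):
  v0 = rec X. (c.0\{b,c} + (c.0 + 0\{a}))\{b,c} + c.(a.(X + X))\{b,c} has moves -c-> v1
  v1 = (a.((rec X. (c.0\{b,c} + (c.0 + 0\{a}))\{b,c} + c.(a.(X + X))\{b,c}) + (rec X. (c.0\{b,c} + (c.0 + 0\{a}))\{b,c} + c.(a.(X + X))\{b,c})))\{b,c} has moves -a-> v2
  v2 = ((rec X. (c.0\{b,c} + (c.0 + 0\{a}))\{b,c} + c.(a.(X + X))\{b,c}) + (rec X. (c.0\{b,c} + (c.0 + 0\{a}))\{b,c} + c.(a.(X + X))\{b,c}))\{b,c} has moves ·
Bisimilarity quotient blocks:
  B0 = {u0}
  B1 = {u2}
  B2 = {u3, v1}
  B3 = {u1, u4, v2}
  B4 = {v0}
u0 ∈ B0, v0 ∈ B4 → different blocks

P ≁ Q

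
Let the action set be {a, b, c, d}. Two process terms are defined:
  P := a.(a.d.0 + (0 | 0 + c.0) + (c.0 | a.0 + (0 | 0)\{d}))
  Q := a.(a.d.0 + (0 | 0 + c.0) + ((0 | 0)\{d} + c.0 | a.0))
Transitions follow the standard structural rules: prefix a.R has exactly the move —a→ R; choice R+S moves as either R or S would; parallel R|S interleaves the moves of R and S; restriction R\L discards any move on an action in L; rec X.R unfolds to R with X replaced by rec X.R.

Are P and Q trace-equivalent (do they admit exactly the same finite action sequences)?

P's transition system — 7 states:
  m0 = a.(a.d.0 + (0 | 0 + c.0) + (c.0 | a.0 + (0 | 0)\{d})) → --a--▸ m1
  m1 = a.d.0 + (0 | 0 + c.0) + (c.0 | a.0 + (0 | 0)\{d}) → --a--▸ m2, --a--▸ m3, --c--▸ m4, --c--▸ m5
  m2 = c.0 | 0 → --c--▸ m6
  m3 = d.0 → --d--▸ m4
  m4 = 0 → ·
  m5 = 0 | a.0 → --a--▸ m6
  m6 = 0 | 0 → ·
Q's transition system — 7 states:
  n0 = a.(a.d.0 + (0 | 0 + c.0) + ((0 | 0)\{d} + c.0 | a.0)) → --a--▸ n1
  n1 = a.d.0 + (0 | 0 + c.0) + ((0 | 0)\{d} + c.0 | a.0) → --a--▸ n2, --a--▸ n3, --c--▸ n4, --c--▸ n5
  n2 = c.0 | 0 → --c--▸ n6
  n3 = d.0 → --d--▸ n4
  n4 = 0 → ·
  n5 = 0 | a.0 → --a--▸ n6
  n6 = 0 | 0 → ·
Coarsest stable partition (strong bisimilarity classes):
  B0 = {m0, n0}
  B1 = {m1, n1}
  B2 = {m2, n2}
  B3 = {m4, m6, n4, n6}
  B4 = {m5, n5}
  B5 = {m3, n3}
m0 ∈ B0, n0 ∈ B0 → same block
Bisimilar ⇒ trace-equivalent.

trace-equivalent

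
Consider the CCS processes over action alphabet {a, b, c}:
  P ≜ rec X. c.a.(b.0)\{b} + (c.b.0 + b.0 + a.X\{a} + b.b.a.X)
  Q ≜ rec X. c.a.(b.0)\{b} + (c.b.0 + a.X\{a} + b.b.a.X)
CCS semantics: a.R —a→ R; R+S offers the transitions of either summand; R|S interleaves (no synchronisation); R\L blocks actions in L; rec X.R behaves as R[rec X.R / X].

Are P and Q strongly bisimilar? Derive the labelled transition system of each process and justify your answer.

P ≁ Q

LTS(P): 13 reachable states
  m0 = rec X. c.a.(b.0)\{b} + (c.b.0 + b.0 + a.X\{a} + b.b.a.X) | ··a··> m1, ··b··> m2, ··b··> m3, ··c··> m4, ··c··> m5
  m1 = (rec X. c.a.(b.0)\{b} + (c.b.0 + b.0 + a.X\{a} + b.b.a.X))\{a} | ··b··> m6, ··b··> m7, ··c··> m8, ··c··> m9
  m2 = 0 | ∅
  m3 = b.a.(rec X. c.a.(b.0)\{b} + (c.b.0 + b.0 + a.X\{a} + b.b.a.X)) | ··b··> m10
  m4 = a.(b.0)\{b} | ··a··> m11
  m5 = b.0 | ··b··> m2
  m6 = (b.a.(rec X. c.a.(b.0)\{b} + (c.b.0 + b.0 + a.X\{a} + b.b.a.X)))\{a} | ··b··> m12
  m7 = 0\{a} | ∅
  m8 = (a.(b.0)\{b})\{a} | ∅
  m9 = (b.0)\{a} | ··b··> m7
  m10 = a.(rec X. c.a.(b.0)\{b} + (c.b.0 + b.0 + a.X\{a} + b.b.a.X)) | ··a··> m0
  m11 = (b.0)\{b} | ∅
  m12 = (a.(rec X. c.a.(b.0)\{b} + (c.b.0 + b.0 + a.X\{a} + b.b.a.X)))\{a} | ∅
LTS(Q): 13 reachable states
  n0 = rec X. c.a.(b.0)\{b} + (c.b.0 + a.X\{a} + b.b.a.X) | ··a··> n1, ··b··> n2, ··c··> n3, ··c··> n4
  n1 = (rec X. c.a.(b.0)\{b} + (c.b.0 + a.X\{a} + b.b.a.X))\{a} | ··b··> n5, ··c··> n6, ··c··> n7
  n2 = b.a.(rec X. c.a.(b.0)\{b} + (c.b.0 + a.X\{a} + b.b.a.X)) | ··b··> n8
  n3 = a.(b.0)\{b} | ··a··> n9
  n4 = b.0 | ··b··> n10
  n5 = (b.a.(rec X. c.a.(b.0)\{b} + (c.b.0 + a.X\{a} + b.b.a.X)))\{a} | ··b··> n11
  n6 = (a.(b.0)\{b})\{a} | ∅
  n7 = (b.0)\{a} | ··b··> n12
  n8 = a.(rec X. c.a.(b.0)\{b} + (c.b.0 + a.X\{a} + b.b.a.X)) | ··a··> n0
  n9 = (b.0)\{b} | ∅
  n10 = 0 | ∅
  n11 = (a.(rec X. c.a.(b.0)\{b} + (c.b.0 + a.X\{a} + b.b.a.X)))\{a} | ∅
  n12 = 0\{a} | ∅
Bisimilarity quotient blocks:
  B0 = {m0}
  B1 = {m1}
  B2 = {m11, m12, m2, m7, m8, n10, n11, n12, n6, n9}
  B3 = {m5, m6, m9, n4, n5, n7}
  B4 = {m3}
  B5 = {m10}
  B6 = {m4, n3}
  B7 = {n0}
  B8 = {n2}
  B9 = {n8}
  B10 = {n1}
m0 ∈ B0, n0 ∈ B7 → different blocks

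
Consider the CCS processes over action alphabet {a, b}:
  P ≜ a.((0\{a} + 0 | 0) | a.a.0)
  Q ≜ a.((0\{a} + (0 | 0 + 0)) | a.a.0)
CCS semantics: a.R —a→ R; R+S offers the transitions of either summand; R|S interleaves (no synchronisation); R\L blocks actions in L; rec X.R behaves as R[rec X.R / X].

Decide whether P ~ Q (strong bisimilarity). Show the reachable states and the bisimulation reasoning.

YES

LTS(P): 4 reachable states
  m0 = a.((0\{a} + 0 | 0) | a.a.0) | ··a··> m1
  m1 = (0\{a} + 0 | 0) | a.a.0 | ··a··> m2
  m2 = (0\{a} + 0 | 0) | a.0 | ··a··> m3
  m3 = (0\{a} + 0 | 0) | 0 | stopped
LTS(Q): 4 reachable states
  n0 = a.((0\{a} + (0 | 0 + 0)) | a.a.0) | ··a··> n1
  n1 = (0\{a} + (0 | 0 + 0)) | a.a.0 | ··a··> n2
  n2 = (0\{a} + (0 | 0 + 0)) | a.0 | ··a··> n3
  n3 = (0\{a} + (0 | 0 + 0)) | 0 | stopped
Coarsest stable partition (strong bisimilarity classes):
  B0 = {m0, n0}
  B1 = {m1, n1}
  B2 = {m2, n2}
  B3 = {m3, n3}
m0 ∈ B0, n0 ∈ B0 → same block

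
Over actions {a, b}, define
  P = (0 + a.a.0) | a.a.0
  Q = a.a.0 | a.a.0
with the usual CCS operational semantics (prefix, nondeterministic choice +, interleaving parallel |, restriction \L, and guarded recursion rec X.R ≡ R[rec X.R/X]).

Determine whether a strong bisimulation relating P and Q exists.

LTS(P): 9 reachable states
  p0 = (0 + a.a.0) | a.a.0 ⊢ —a→ p1, —a→ p2
  p1 = (0 + a.a.0) | a.0 ⊢ —a→ p3, —a→ p4
  p2 = a.0 | a.a.0 ⊢ —a→ p4, —a→ p5
  p3 = (0 + a.a.0) | 0 ⊢ —a→ p6
  p4 = a.0 | a.0 ⊢ —a→ p6, —a→ p7
  p5 = 0 | a.a.0 ⊢ —a→ p7
  p6 = a.0 | 0 ⊢ —a→ p8
  p7 = 0 | a.0 ⊢ —a→ p8
  p8 = 0 | 0 ⊢ deadlocked
LTS(Q): 9 reachable states
  q0 = a.a.0 | a.a.0 ⊢ —a→ q1, —a→ q2
  q1 = a.0 | a.a.0 ⊢ —a→ q3, —a→ q4
  q2 = a.a.0 | a.0 ⊢ —a→ q4, —a→ q5
  q3 = 0 | a.a.0 ⊢ —a→ q6
  q4 = a.0 | a.0 ⊢ —a→ q6, —a→ q7
  q5 = a.a.0 | 0 ⊢ —a→ q7
  q6 = 0 | a.0 ⊢ —a→ q8
  q7 = a.0 | 0 ⊢ —a→ q8
  q8 = 0 | 0 ⊢ deadlocked
Bisimilarity quotient blocks:
  B0 = {p0, q0}
  B1 = {p1, p2, q1, q2}
  B2 = {p3, p4, p5, q3, q4, q5}
  B3 = {p6, p7, q6, q7}
  B4 = {p8, q8}
p0 ∈ B0, q0 ∈ B0 → same block

P ~ Q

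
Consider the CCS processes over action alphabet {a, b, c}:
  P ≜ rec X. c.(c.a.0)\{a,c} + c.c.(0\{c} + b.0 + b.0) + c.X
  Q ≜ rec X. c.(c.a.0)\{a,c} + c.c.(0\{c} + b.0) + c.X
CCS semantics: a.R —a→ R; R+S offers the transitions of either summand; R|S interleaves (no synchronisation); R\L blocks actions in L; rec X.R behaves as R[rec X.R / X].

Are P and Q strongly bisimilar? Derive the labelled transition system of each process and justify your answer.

LTS(P): 5 reachable states
  p0 = rec X. c.(c.a.0)\{a,c} + c.c.(0\{c} + b.0 + b.0) + c.X :: —c→ p0, —c→ p1, —c→ p2
  p1 = (c.a.0)\{a,c} :: deadlocked
  p2 = c.(0\{c} + b.0 + b.0) :: —c→ p3
  p3 = 0\{c} + b.0 + b.0 :: —b→ p4
  p4 = 0 :: deadlocked
LTS(Q): 5 reachable states
  q0 = rec X. c.(c.a.0)\{a,c} + c.c.(0\{c} + b.0) + c.X :: —c→ q0, —c→ q1, —c→ q2
  q1 = (c.a.0)\{a,c} :: deadlocked
  q2 = c.(0\{c} + b.0) :: —c→ q3
  q3 = 0\{c} + b.0 :: —b→ q4
  q4 = 0 :: deadlocked
Coarsest stable partition (strong bisimilarity classes):
  B0 = {p0, q0}
  B1 = {p1, p4, q1, q4}
  B2 = {p2, q2}
  B3 = {p3, q3}
p0 ∈ B0, q0 ∈ B0 → same block

bisimilar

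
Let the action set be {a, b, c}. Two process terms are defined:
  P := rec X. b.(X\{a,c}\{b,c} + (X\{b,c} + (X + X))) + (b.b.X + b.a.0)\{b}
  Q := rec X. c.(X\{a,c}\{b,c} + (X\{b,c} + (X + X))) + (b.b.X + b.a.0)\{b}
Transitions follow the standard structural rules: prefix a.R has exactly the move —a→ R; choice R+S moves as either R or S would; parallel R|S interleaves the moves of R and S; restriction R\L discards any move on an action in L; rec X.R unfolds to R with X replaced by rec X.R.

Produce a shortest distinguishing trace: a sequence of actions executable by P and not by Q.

P's transition system — 2 states:
  p0 = rec X. b.(X\{a,c}\{b,c} + (X\{b,c} + (X + X))) + (b.b.X + b.a.0)\{b} :: --b--▸ p1
  p1 = (rec X. b.(X\{a,c}\{b,c} + (X\{b,c} + (X + X))) + (b.b.X + b.a.0)\{b})\{a,c}\{b,c} + ((rec X. b.(X\{a,c}\{b,c} + (X\{b,c} + (X + X))) + (b.b.X + b.a.0)\{b})\{b,c} + ((rec X. b.(X\{a,c}\{b,c} + (X\{b,c} + (X + X))) + (b.b.X + b.a.0)\{b}) + (rec X. b.(X\{a,c}\{b,c} + (X\{b,c} + (X + X))) + (b.b.X + b.a.0)\{b}))) :: --b--▸ p1
Q's transition system — 2 states:
  q0 = rec X. c.(X\{a,c}\{b,c} + (X\{b,c} + (X + X))) + (b.b.X + b.a.0)\{b} :: --c--▸ q1
  q1 = (rec X. c.(X\{a,c}\{b,c} + (X\{b,c} + (X + X))) + (b.b.X + b.a.0)\{b})\{a,c}\{b,c} + ((rec X. c.(X\{a,c}\{b,c} + (X\{b,c} + (X + X))) + (b.b.X + b.a.0)\{b})\{b,c} + ((rec X. c.(X\{a,c}\{b,c} + (X\{b,c} + (X + X))) + (b.b.X + b.a.0)\{b}) + (rec X. c.(X\{a,c}\{b,c} + (X\{b,c} + (X + X))) + (b.b.X + b.a.0)\{b}))) :: --c--▸ q1
Trace ⟨b⟩ through P, begin at {p0}:
  [1] b ⇒ {p1}
  ✓ P
Trace ⟨b⟩ through Q, begin at {q0}:
  [1] b ⇒ no successor for Q

b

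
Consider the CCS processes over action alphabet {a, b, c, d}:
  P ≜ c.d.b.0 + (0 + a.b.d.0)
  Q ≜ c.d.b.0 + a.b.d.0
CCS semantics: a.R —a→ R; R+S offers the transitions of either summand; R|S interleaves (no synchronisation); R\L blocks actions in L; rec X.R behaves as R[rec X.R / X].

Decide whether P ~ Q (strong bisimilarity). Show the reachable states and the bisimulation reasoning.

Reachable graph of P (6 states):
  m0 = c.d.b.0 + (0 + a.b.d.0) has moves —a→ m1, —c→ m2
  m1 = b.d.0 has moves —b→ m3
  m2 = d.b.0 has moves —d→ m4
  m3 = d.0 has moves —d→ m5
  m4 = b.0 has moves —b→ m5
  m5 = 0 has moves ·
Reachable graph of Q (6 states):
  n0 = c.d.b.0 + a.b.d.0 has moves —a→ n1, —c→ n2
  n1 = b.d.0 has moves —b→ n3
  n2 = d.b.0 has moves —d→ n4
  n3 = d.0 has moves —d→ n5
  n4 = b.0 has moves —b→ n5
  n5 = 0 has moves ·
Bisimilarity quotient blocks:
  B0 = {m0, n0}
  B1 = {m2, n2}
  B2 = {m4, n4}
  B3 = {m5, n5}
  B4 = {m1, n1}
  B5 = {m3, n3}
m0 ∈ B0, n0 ∈ B0 → same block

bisimilar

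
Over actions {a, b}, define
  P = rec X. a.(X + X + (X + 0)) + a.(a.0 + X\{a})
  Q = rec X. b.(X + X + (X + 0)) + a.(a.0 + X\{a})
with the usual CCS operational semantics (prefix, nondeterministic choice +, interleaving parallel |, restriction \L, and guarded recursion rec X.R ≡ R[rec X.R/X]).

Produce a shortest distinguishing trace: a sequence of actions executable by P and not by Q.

Reachable graph of P (4 states):
  u0 = rec X. a.(X + X + (X + 0)) + a.(a.0 + X\{a}) | —a→ u1, —a→ u2
  u1 = (rec X. a.(X + X + (X + 0)) + a.(a.0 + X\{a})) + (rec X. a.(X + X + (X + 0)) + a.(a.0 + X\{a})) + ((rec X. a.(X + X + (X + 0)) + a.(a.0 + X\{a})) + 0) | —a→ u1, —a→ u2
  u2 = a.0 + (rec X. a.(X + X + (X + 0)) + a.(a.0 + X\{a}))\{a} | —a→ u3
  u3 = 0 | (no moves)
Reachable graph of Q (5 states):
  v0 = rec X. b.(X + X + (X + 0)) + a.(a.0 + X\{a}) | —a→ v1, —b→ v2
  v1 = a.0 + (rec X. b.(X + X + (X + 0)) + a.(a.0 + X\{a}))\{a} | —a→ v3, —b→ v4
  v2 = (rec X. b.(X + X + (X + 0)) + a.(a.0 + X\{a})) + (rec X. b.(X + X + (X + 0)) + a.(a.0 + X\{a})) + ((rec X. b.(X + X + (X + 0)) + a.(a.0 + X\{a})) + 0) | —a→ v1, —b→ v2
  v3 = 0 | (no moves)
  v4 = ((rec X. b.(X + X + (X + 0)) + a.(a.0 + X\{a})) + (rec X. b.(X + X + (X + 0)) + a.(a.0 + X\{a})) + ((rec X. b.(X + X + (X + 0)) + a.(a.0 + X\{a})) + 0))\{a} | —b→ v4
Run σ = ⟨aaa⟩ on P: start {u0}
  [1] a ⇒ {u1, u2}
  [2] a ⇒ {u1, u2, u3}
  [3] a ⇒ {u1, u2, u3}
  — P admits the full trace.
Run σ = ⟨aaa⟩ on Q: start {v0}
  [1] a ⇒ {v1}
  [2] a ⇒ {v3}
  [3] a ⇒ ∅  — Q cannot continue

aaa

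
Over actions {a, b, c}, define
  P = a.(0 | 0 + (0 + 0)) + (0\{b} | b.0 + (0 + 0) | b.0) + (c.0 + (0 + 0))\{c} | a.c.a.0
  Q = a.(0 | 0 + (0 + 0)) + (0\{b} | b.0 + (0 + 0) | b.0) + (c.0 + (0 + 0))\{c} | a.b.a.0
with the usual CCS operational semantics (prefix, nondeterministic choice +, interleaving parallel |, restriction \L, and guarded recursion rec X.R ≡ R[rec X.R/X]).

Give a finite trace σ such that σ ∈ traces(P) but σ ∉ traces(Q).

Reachable graph of P (7 states):
  u0 = a.(0 | 0 + (0 + 0)) + (0\{b} | b.0 + (0 + 0) | b.0) + (c.0 + (0 + 0))\{c} | a.c.a.0 has moves =a=> u1, =a=> u2, =b=> u3, =b=> u4
  u1 = (c.0 + (0 + 0))\{c} | c.a.0 has moves =c=> u5
  u2 = 0 | 0 + (0 + 0) has moves ·
  u3 = (0 + 0) | 0 has moves ·
  u4 = 0\{b} | 0 has moves ·
  u5 = (c.0 + (0 + 0))\{c} | a.0 has moves =a=> u6
  u6 = (c.0 + (0 + 0))\{c} | 0 has moves ·
Reachable graph of Q (7 states):
  v0 = a.(0 | 0 + (0 + 0)) + (0\{b} | b.0 + (0 + 0) | b.0) + (c.0 + (0 + 0))\{c} | a.b.a.0 has moves =a=> v1, =a=> v2, =b=> v3, =b=> v4
  v1 = (c.0 + (0 + 0))\{c} | b.a.0 has moves =b=> v5
  v2 = 0 | 0 + (0 + 0) has moves ·
  v3 = (0 + 0) | 0 has moves ·
  v4 = 0\{b} | 0 has moves ·
  v5 = (c.0 + (0 + 0))\{c} | a.0 has moves =a=> v6
  v6 = (c.0 + (0 + 0))\{c} | 0 has moves ·
Run σ = ⟨ac⟩ on P: start {u0}
  [1] a ⇒ {u1, u2}
  [2] c ⇒ {u5}
  P completes σ.
Run σ = ⟨ac⟩ on Q: start {v0}
  [1] a ⇒ {v1, v2}
  [2] c ⇒ ∅  — Q cannot continue

ac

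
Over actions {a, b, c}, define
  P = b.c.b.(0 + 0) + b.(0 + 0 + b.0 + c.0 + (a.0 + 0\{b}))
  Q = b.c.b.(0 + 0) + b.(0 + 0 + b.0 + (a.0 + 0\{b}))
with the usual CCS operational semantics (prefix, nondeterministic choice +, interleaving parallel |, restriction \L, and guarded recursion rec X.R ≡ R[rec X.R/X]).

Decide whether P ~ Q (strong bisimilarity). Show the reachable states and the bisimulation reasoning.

P ≁ Q

Reachable graph of P (6 states):
  p0 = b.c.b.(0 + 0) + b.(0 + 0 + b.0 + c.0 + (a.0 + 0\{b})) → ··b··> p1, ··b··> p2
  p1 = 0 + 0 + b.0 + c.0 + (a.0 + 0\{b}) → ··a··> p3, ··b··> p3, ··c··> p3
  p2 = c.b.(0 + 0) → ··c··> p4
  p3 = 0 → stopped
  p4 = b.(0 + 0) → ··b··> p5
  p5 = 0 + 0 → stopped
Reachable graph of Q (6 states):
  q0 = b.c.b.(0 + 0) + b.(0 + 0 + b.0 + (a.0 + 0\{b})) → ··b··> q1, ··b··> q2
  q1 = 0 + 0 + b.0 + (a.0 + 0\{b}) → ··a··> q3, ··b··> q3
  q2 = c.b.(0 + 0) → ··c··> q4
  q3 = 0 → stopped
  q4 = b.(0 + 0) → ··b··> q5
  q5 = 0 + 0 → stopped
Bisimilarity quotient blocks:
  B0 = {p0}
  B1 = {p1}
  B2 = {p3, p5, q3, q5}
  B3 = {p2, q2}
  B4 = {p4, q4}
  B5 = {q0}
  B6 = {q1}
p0 ∈ B0, q0 ∈ B5 → different blocks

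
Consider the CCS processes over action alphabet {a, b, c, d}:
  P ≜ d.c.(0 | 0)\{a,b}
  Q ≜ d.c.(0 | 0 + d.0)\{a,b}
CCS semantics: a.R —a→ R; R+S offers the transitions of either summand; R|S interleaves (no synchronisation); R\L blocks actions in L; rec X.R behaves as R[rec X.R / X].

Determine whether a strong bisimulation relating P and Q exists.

Reachable graph of P (3 states):
  m0 = d.c.(0 | 0)\{a,b} → ··d··> m1
  m1 = c.(0 | 0)\{a,b} → ··c··> m2
  m2 = (0 | 0)\{a,b} → ·
Reachable graph of Q (4 states):
  n0 = d.c.(0 | 0 + d.0)\{a,b} → ··d··> n1
  n1 = c.(0 | 0 + d.0)\{a,b} → ··c··> n2
  n2 = (0 | 0 + d.0)\{a,b} → ··d··> n3
  n3 = 0\{a,b} → ·
Coarsest stable partition (strong bisimilarity classes):
  B0 = {m0}
  B1 = {m1}
  B2 = {m2, n3}
  B3 = {n0}
  B4 = {n1}
  B5 = {n2}
m0 ∈ B0, n0 ∈ B3 → different blocks

P ≁ Q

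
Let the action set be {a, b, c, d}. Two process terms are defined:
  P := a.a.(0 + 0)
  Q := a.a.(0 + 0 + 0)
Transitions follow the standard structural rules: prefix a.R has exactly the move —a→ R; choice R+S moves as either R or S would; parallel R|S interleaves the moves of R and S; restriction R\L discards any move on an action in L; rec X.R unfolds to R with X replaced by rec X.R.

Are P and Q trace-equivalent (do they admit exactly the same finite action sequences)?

trace-equivalent

P's transition system — 3 states:
  s0 = a.a.(0 + 0) → —a→ s1
  s1 = a.(0 + 0) → —a→ s2
  s2 = 0 + 0 → (no moves)
Q's transition system — 3 states:
  t0 = a.a.(0 + 0 + 0) → —a→ t1
  t1 = a.(0 + 0 + 0) → —a→ t2
  t2 = 0 + 0 + 0 → (no moves)
Coarsest stable partition (strong bisimilarity classes):
  B0 = {s0, t0}
  B1 = {s1, t1}
  B2 = {s2, t2}
s0 ∈ B0, t0 ∈ B0 → same block
Bisimilar ⇒ trace-equivalent.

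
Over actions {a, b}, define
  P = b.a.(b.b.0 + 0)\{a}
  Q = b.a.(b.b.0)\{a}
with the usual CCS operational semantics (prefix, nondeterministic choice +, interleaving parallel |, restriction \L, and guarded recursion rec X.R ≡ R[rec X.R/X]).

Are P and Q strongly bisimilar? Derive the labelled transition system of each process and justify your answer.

bisimilar

P's transition system — 5 states:
  p0 = b.a.(b.b.0 + 0)\{a} → -b-> p1
  p1 = a.(b.b.0 + 0)\{a} → -a-> p2
  p2 = (b.b.0 + 0)\{a} → -b-> p3
  p3 = (b.0)\{a} → -b-> p4
  p4 = 0\{a} → (no moves)
Q's transition system — 5 states:
  q0 = b.a.(b.b.0)\{a} → -b-> q1
  q1 = a.(b.b.0)\{a} → -a-> q2
  q2 = (b.b.0)\{a} → -b-> q3
  q3 = (b.0)\{a} → -b-> q4
  q4 = 0\{a} → (no moves)
Coarsest stable partition (strong bisimilarity classes):
  B0 = {p0, q0}
  B1 = {p1, q1}
  B2 = {p2, q2}
  B3 = {p3, q3}
  B4 = {p4, q4}
p0 ∈ B0, q0 ∈ B0 → same block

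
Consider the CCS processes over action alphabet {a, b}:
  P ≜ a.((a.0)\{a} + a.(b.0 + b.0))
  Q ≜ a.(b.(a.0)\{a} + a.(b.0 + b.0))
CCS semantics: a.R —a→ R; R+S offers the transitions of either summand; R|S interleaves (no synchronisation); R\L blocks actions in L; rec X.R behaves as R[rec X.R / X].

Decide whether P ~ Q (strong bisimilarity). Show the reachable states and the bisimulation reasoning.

NO

LTS(P): 4 reachable states
  p0 = a.((a.0)\{a} + a.(b.0 + b.0)) → ··a··> p1
  p1 = (a.0)\{a} + a.(b.0 + b.0) → ··a··> p2
  p2 = b.0 + b.0 → ··b··> p3
  p3 = 0 → ·
LTS(Q): 5 reachable states
  q0 = a.(b.(a.0)\{a} + a.(b.0 + b.0)) → ··a··> q1
  q1 = b.(a.0)\{a} + a.(b.0 + b.0) → ··a··> q2, ··b··> q3
  q2 = b.0 + b.0 → ··b··> q4
  q3 = (a.0)\{a} → ·
  q4 = 0 → ·
Partition-refinement fixed point:
  B0 = {p0}
  B1 = {p1}
  B2 = {p2, q2}
  B3 = {p3, q3, q4}
  B4 = {q0}
  B5 = {q1}
p0 ∈ B0, q0 ∈ B4 → different blocks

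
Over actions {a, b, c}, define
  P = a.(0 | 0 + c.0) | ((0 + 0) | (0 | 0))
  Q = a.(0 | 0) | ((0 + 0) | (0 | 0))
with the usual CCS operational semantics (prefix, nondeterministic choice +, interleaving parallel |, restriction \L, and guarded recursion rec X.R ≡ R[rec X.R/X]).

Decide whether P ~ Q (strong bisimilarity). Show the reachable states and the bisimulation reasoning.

P's transition system — 3 states:
  s0 = a.(0 | 0 + c.0) | ((0 + 0) | (0 | 0)) :: --a--▸ s1
  s1 = (0 | 0 + c.0) | ((0 + 0) | (0 | 0)) :: --c--▸ s2
  s2 = 0 | ((0 + 0) | (0 | 0)) :: stopped
Q's transition system — 2 states:
  t0 = a.(0 | 0) | ((0 + 0) | (0 | 0)) :: --a--▸ t1
  t1 = 0 | 0 | ((0 + 0) | (0 | 0)) :: stopped
Bisimilarity quotient blocks:
  B0 = {s0}
  B1 = {s1}
  B2 = {s2, t1}
  B3 = {t0}
s0 ∈ B0, t0 ∈ B3 → different blocks

NO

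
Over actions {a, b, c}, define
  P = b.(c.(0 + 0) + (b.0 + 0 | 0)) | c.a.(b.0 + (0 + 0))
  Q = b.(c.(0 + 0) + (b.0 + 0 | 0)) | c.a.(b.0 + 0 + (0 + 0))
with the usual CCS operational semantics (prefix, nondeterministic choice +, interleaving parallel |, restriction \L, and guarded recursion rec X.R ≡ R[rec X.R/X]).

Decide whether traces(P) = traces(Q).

trace-equivalent

P's transition system — 16 states:
  u0 = b.(c.(0 + 0) + (b.0 + 0 | 0)) | c.a.(b.0 + (0 + 0)) | --b--▸ u1, --c--▸ u2
  u1 = (c.(0 + 0) + (b.0 + 0 | 0)) | c.a.(b.0 + (0 + 0)) | --b--▸ u3, --c--▸ u4, --c--▸ u5
  u2 = b.(c.(0 + 0) + (b.0 + 0 | 0)) | a.(b.0 + (0 + 0)) | --a--▸ u6, --b--▸ u5
  u3 = 0 | c.a.(b.0 + (0 + 0)) | --c--▸ u7
  u4 = (0 + 0) | c.a.(b.0 + (0 + 0)) | --c--▸ u8
  u5 = (c.(0 + 0) + (b.0 + 0 | 0)) | a.(b.0 + (0 + 0)) | --a--▸ u9, --b--▸ u7, --c--▸ u8
  u6 = b.(c.(0 + 0) + (b.0 + 0 | 0)) | (b.0 + (0 + 0)) | --b--▸ u10, --b--▸ u9
  u7 = 0 | a.(b.0 + (0 + 0)) | --a--▸ u11
  u8 = (0 + 0) | a.(b.0 + (0 + 0)) | --a--▸ u12
  u9 = (c.(0 + 0) + (b.0 + 0 | 0)) | (b.0 + (0 + 0)) | --b--▸ u11, --b--▸ u13, --c--▸ u12
  u10 = b.(c.(0 + 0) + (b.0 + 0 | 0)) | 0 | --b--▸ u13
  u11 = 0 | (b.0 + (0 + 0)) | --b--▸ u14
  u12 = (0 + 0) | (b.0 + (0 + 0)) | --b--▸ u15
  u13 = (c.(0 + 0) + (b.0 + 0 | 0)) | 0 | --b--▸ u14, --c--▸ u15
  u14 = 0 | 0 | deadlocked
  u15 = (0 + 0) | 0 | deadlocked
Q's transition system — 16 states:
  v0 = b.(c.(0 + 0) + (b.0 + 0 | 0)) | c.a.(b.0 + 0 + (0 + 0)) | --b--▸ v1, --c--▸ v2
  v1 = (c.(0 + 0) + (b.0 + 0 | 0)) | c.a.(b.0 + 0 + (0 + 0)) | --b--▸ v3, --c--▸ v4, --c--▸ v5
  v2 = b.(c.(0 + 0) + (b.0 + 0 | 0)) | a.(b.0 + 0 + (0 + 0)) | --a--▸ v6, --b--▸ v5
  v3 = 0 | c.a.(b.0 + 0 + (0 + 0)) | --c--▸ v7
  v4 = (0 + 0) | c.a.(b.0 + 0 + (0 + 0)) | --c--▸ v8
  v5 = (c.(0 + 0) + (b.0 + 0 | 0)) | a.(b.0 + 0 + (0 + 0)) | --a--▸ v9, --b--▸ v7, --c--▸ v8
  v6 = b.(c.(0 + 0) + (b.0 + 0 | 0)) | (b.0 + 0 + (0 + 0)) | --b--▸ v10, --b--▸ v9
  v7 = 0 | a.(b.0 + 0 + (0 + 0)) | --a--▸ v11
  v8 = (0 + 0) | a.(b.0 + 0 + (0 + 0)) | --a--▸ v12
  v9 = (c.(0 + 0) + (b.0 + 0 | 0)) | (b.0 + 0 + (0 + 0)) | --b--▸ v11, --b--▸ v13, --c--▸ v12
  v10 = b.(c.(0 + 0) + (b.0 + 0 | 0)) | 0 | --b--▸ v13
  v11 = 0 | (b.0 + 0 + (0 + 0)) | --b--▸ v14
  v12 = (0 + 0) | (b.0 + 0 + (0 + 0)) | --b--▸ v15
  v13 = (c.(0 + 0) + (b.0 + 0 | 0)) | 0 | --b--▸ v14, --c--▸ v15
  v14 = 0 | 0 | deadlocked
  v15 = (0 + 0) | 0 | deadlocked
Bisimilarity quotient blocks:
  B0 = {u0, v0}
  B1 = {u2, v2}
  B2 = {u5, v5}
  B3 = {u7, u8, v7, v8}
  B4 = {u11, u12, v11, v12}
  B5 = {u14, u15, v14, v15}
  B6 = {u9, v9}
  B7 = {u13, v13}
  B8 = {u6, v6}
  B9 = {u10, v10}
  B10 = {u1, v1}
  B11 = {u3, u4, v3, v4}
u0 ∈ B0, v0 ∈ B0 → same block
Bisimilar ⇒ trace-equivalent.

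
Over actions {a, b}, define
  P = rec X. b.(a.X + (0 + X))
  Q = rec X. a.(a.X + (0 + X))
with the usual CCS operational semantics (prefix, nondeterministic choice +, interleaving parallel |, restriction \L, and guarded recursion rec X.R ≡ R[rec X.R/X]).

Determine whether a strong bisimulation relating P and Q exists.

Reachable graph of P (2 states):
  s0 = rec X. b.(a.X + (0 + X)) | —b→ s1
  s1 = a.(rec X. b.(a.X + (0 + X))) + (0 + (rec X. b.(a.X + (0 + X)))) | —a→ s0, —b→ s1
Reachable graph of Q (2 states):
  t0 = rec X. a.(a.X + (0 + X)) | —a→ t1
  t1 = a.(rec X. a.(a.X + (0 + X))) + (0 + (rec X. a.(a.X + (0 + X)))) | —a→ t0, —a→ t1
Coarsest stable partition (strong bisimilarity classes):
  B0 = {s0}
  B1 = {s1}
  B2 = {t0, t1}
s0 ∈ B0, t0 ∈ B2 → different blocks

not bisimilar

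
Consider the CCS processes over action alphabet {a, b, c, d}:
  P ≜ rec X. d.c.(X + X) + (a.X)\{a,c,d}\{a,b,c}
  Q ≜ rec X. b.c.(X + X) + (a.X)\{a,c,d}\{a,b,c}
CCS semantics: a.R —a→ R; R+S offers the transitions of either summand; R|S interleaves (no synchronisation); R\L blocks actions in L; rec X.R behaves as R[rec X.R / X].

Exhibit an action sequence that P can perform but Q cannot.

d

Reachable graph of P (3 states):
  p0 = rec X. d.c.(X + X) + (a.X)\{a,c,d}\{a,b,c} has moves -d-> p1
  p1 = c.((rec X. d.c.(X + X) + (a.X)\{a,c,d}\{a,b,c}) + (rec X. d.c.(X + X) + (a.X)\{a,c,d}\{a,b,c})) has moves -c-> p2
  p2 = (rec X. d.c.(X + X) + (a.X)\{a,c,d}\{a,b,c}) + (rec X. d.c.(X + X) + (a.X)\{a,c,d}\{a,b,c}) has moves -d-> p1
Reachable graph of Q (3 states):
  q0 = rec X. b.c.(X + X) + (a.X)\{a,c,d}\{a,b,c} has moves -b-> q1
  q1 = c.((rec X. b.c.(X + X) + (a.X)\{a,c,d}\{a,b,c}) + (rec X. b.c.(X + X) + (a.X)\{a,c,d}\{a,b,c})) has moves -c-> q2
  q2 = (rec X. b.c.(X + X) + (a.X)\{a,c,d}\{a,b,c}) + (rec X. b.c.(X + X) + (a.X)\{a,c,d}\{a,b,c}) has moves -b-> q1
Executing d from P (initial set {p0}):
  step 1 (d): {p1}
  — P admits the full trace.
Executing d from Q (initial set {q0}):
  step 1 (d): ∅  — Q cannot continue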